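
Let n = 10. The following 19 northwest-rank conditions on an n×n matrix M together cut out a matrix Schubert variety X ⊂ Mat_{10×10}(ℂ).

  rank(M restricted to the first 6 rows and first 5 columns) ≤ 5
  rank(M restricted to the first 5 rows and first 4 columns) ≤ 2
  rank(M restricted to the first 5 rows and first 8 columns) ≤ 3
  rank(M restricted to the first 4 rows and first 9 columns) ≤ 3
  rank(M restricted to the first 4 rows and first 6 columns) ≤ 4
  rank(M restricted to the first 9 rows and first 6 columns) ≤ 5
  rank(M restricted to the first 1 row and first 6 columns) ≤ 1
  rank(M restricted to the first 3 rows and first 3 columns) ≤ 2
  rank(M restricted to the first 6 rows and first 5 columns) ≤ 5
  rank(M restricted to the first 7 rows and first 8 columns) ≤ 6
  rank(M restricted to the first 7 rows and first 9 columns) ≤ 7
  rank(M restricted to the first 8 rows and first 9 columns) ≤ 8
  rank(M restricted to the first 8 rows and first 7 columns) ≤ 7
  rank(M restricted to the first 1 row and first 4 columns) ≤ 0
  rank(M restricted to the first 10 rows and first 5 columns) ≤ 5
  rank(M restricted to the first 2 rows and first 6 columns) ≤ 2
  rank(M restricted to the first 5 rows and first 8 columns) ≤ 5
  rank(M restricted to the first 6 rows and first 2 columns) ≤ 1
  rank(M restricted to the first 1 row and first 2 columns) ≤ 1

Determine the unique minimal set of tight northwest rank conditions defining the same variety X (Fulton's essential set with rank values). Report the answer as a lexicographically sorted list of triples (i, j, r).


Rank table r_w(10×10) implied by the 19 constraints:

  row 1: 0  0  0  0  1  1  1  1  1  1
  row 2: 1  1  1  1  2  2  2  2  2  2
  row 3: 1  1  2  2  3  3  3  3  3  3
  row 4: 1  1  2  2  3  3  3  3  3  4
  row 5: 1  1  2  2  3  3  3  3  4  5
  row 6: 1  1  2  3  4  4  4  4  5  6
  row 7: 1  2  3  4  5  5  5  5  6  7
  row 8: 1  2  3  4  5  5  6  6  7  8
  row 9: 1  2  3  4  5  5  6  7  8  9
  row 10: 1  2  3  4  5  6  7  8  9  10

the unique w with this rank table is (5, 1, 3, 10, 9, 4, 2, 7, 8, 6).

6 SE-corners of the 19-cell Rothe diagram give Ess(w):

[(1, 4, 0), (4, 9, 3), (5, 4, 2), (5, 8, 3), (6, 2, 1), (9, 6, 5)]


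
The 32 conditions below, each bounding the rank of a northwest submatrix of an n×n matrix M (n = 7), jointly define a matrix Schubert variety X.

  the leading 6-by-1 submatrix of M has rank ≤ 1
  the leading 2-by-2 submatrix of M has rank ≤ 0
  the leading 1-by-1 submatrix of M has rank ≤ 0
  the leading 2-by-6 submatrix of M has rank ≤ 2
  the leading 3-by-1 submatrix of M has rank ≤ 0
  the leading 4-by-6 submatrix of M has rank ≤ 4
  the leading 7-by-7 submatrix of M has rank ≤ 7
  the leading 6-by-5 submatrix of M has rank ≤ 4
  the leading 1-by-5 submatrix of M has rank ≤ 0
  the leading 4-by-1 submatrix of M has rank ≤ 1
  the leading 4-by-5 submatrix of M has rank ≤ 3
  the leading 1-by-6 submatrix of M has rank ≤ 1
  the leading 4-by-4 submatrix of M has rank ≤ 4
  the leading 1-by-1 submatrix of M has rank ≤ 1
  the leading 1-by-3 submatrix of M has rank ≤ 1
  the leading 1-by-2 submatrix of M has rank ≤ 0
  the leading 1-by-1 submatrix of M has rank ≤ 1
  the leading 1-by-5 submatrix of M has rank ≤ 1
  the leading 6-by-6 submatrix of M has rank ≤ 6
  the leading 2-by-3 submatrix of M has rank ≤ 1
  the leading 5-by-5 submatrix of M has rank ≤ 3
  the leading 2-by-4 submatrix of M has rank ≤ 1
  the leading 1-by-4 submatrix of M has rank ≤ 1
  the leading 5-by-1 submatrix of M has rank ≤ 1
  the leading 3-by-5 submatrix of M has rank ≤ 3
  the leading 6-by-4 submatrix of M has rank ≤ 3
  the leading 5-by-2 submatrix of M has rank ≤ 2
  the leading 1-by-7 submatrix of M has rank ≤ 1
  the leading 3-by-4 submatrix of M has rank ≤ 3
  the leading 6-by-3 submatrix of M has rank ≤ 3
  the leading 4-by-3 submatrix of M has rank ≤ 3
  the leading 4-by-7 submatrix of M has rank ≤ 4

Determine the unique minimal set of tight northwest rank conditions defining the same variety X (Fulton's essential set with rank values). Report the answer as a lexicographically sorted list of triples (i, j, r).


The tightest implied rank at each (i,j), from the 32 conditions:

  0, 0, 0, 0, 0, 1, 1
  0, 0, 1, 1, 1, 2, 2
  0, 1, 2, 2, 2, 3, 3
  1, 2, 3, 3, 3, 4, 4
  1, 2, 3, 3, 3, 4, 5
  1, 2, 3, 3, 4, 5, 6
  1, 2, 3, 4, 5, 6, 7

so w = (6, 3, 2, 1, 7, 5, 4).

ℓ(w)=11; the 5 essential cells (i,j,r):

[(1, 5, 0), (2, 2, 0), (3, 1, 0), (5, 5, 3), (6, 4, 3)]


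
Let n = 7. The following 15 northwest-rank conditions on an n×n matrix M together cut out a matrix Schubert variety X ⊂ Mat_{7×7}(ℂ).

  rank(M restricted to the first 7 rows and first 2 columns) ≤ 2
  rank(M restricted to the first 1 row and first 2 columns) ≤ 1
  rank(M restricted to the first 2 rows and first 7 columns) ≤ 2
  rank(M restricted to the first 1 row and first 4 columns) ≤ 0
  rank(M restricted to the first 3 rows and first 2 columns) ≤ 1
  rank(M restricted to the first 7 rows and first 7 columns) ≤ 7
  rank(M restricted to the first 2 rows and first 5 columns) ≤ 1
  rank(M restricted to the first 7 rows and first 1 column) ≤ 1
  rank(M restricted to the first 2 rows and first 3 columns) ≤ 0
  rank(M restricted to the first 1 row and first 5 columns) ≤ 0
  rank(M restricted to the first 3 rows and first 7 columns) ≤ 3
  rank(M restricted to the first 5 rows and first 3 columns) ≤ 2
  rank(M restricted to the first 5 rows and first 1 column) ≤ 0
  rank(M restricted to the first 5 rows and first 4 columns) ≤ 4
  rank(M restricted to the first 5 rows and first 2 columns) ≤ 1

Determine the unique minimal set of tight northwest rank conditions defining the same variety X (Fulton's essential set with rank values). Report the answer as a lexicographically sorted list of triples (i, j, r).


Recovering R(i,j) via the rank-extension bound from the 15 conditions:

  i=1: 0, 0, 0, 0, 0, 1, 1
  i=2: 0, 0, 0, 1, 1, 2, 2
  i=3: 0, 1, 1, 2, 2, 3, 3
  i=4: 0, 1, 2, 3, 3, 4, 4
  i=5: 0, 1, 2, 3, 4, 5, 5
  i=6: 1, 2, 3, 4, 5, 6, 6
  i=7: 1, 2, 3, 4, 5, 6, 7

giving w = (6, 4, 2, 3, 5, 1, 7) via Δ²R.

Rothe diagram D(w) (11 cells), 3 SE-corners (essential conditions):

[(1, 5, 0), (2, 3, 0), (5, 1, 0)]


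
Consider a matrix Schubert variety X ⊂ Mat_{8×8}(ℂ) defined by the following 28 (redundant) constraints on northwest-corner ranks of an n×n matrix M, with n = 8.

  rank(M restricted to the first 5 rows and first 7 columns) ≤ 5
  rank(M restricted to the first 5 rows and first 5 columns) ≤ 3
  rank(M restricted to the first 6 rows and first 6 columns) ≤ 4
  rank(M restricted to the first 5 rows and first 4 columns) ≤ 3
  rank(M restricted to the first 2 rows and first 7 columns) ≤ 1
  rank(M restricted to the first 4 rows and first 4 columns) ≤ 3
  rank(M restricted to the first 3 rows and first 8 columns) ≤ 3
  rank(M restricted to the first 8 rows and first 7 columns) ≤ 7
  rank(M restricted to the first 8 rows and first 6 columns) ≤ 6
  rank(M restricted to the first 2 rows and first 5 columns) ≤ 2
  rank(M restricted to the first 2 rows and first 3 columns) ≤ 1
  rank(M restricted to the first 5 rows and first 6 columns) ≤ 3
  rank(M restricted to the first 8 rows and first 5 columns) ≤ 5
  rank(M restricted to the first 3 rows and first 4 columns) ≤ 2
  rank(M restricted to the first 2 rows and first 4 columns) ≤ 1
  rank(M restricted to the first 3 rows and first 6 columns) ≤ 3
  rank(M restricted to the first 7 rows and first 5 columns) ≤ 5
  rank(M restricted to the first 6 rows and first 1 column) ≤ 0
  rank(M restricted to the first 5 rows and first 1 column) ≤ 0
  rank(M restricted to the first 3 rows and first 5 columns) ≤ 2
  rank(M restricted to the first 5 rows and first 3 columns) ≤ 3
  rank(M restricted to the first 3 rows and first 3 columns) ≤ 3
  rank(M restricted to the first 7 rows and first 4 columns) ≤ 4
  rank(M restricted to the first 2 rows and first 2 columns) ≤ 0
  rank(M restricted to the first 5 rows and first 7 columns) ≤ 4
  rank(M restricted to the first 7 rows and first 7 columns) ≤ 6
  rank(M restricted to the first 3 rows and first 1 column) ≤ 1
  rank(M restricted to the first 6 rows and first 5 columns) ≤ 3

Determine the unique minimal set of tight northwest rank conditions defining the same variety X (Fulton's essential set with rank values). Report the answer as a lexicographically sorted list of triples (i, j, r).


Recovering R(i,j) via the rank-extension bound from the 28 conditions:

  row 1: 0 | 0 | 1 | 1 | 1 | 1 | 1 | 1
  row 2: 0 | 0 | 1 | 1 | 1 | 1 | 1 | 2
  row 3: 0 | 1 | 2 | 2 | 2 | 2 | 2 | 3
  row 4: 0 | 1 | 2 | 3 | 3 | 3 | 3 | 4
  row 5: 0 | 1 | 2 | 3 | 3 | 3 | 4 | 5
  row 6: 0 | 1 | 2 | 3 | 3 | 4 | 5 | 6
  row 7: 1 | 2 | 3 | 4 | 4 | 5 | 6 | 7
  row 8: 1 | 2 | 3 | 4 | 5 | 6 | 7 | 8

giving w = (3, 8, 2, 4, 7, 6, 1, 5) via Δ²R.

ℓ(w)=15; the 5 essential cells (i,j,r):

[(2, 2, 0), (2, 7, 1), (5, 6, 3), (6, 1, 0), (6, 5, 3)]


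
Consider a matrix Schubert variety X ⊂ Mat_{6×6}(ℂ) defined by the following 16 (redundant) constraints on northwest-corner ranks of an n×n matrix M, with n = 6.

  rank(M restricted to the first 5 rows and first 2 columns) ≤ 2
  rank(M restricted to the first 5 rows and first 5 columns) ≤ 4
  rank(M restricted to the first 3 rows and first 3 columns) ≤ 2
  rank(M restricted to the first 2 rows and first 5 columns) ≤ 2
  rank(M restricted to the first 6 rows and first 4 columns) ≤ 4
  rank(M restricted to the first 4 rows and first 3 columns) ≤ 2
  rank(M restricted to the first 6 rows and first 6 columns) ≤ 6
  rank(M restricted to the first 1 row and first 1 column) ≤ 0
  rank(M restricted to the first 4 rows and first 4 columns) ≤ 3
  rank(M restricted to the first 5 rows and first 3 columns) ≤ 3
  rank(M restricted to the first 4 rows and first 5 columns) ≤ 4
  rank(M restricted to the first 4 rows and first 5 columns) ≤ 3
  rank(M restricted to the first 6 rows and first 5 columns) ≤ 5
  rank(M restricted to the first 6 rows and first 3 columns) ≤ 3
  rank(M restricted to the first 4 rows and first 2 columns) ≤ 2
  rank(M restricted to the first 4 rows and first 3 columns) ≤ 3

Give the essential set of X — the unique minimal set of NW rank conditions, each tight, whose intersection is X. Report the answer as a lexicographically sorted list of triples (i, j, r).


Computing R[i][j] = min implied NW-rank bound (n=6, 16 conditions):

  i=1: 0 1 1 1 1 1
  i=2: 1 2 2 2 2 2
  i=3: 1 2 2 3 3 3
  i=4: 1 2 2 3 3 4
  i=5: 1 2 3 4 4 5
  i=6: 1 2 3 4 5 6

hence w(1..6) = (2, 1, 4, 6, 3, 5).

|D(w)|=4, |Ess(w)|=3:

[(1, 1, 0), (4, 3, 2), (4, 5, 3)]


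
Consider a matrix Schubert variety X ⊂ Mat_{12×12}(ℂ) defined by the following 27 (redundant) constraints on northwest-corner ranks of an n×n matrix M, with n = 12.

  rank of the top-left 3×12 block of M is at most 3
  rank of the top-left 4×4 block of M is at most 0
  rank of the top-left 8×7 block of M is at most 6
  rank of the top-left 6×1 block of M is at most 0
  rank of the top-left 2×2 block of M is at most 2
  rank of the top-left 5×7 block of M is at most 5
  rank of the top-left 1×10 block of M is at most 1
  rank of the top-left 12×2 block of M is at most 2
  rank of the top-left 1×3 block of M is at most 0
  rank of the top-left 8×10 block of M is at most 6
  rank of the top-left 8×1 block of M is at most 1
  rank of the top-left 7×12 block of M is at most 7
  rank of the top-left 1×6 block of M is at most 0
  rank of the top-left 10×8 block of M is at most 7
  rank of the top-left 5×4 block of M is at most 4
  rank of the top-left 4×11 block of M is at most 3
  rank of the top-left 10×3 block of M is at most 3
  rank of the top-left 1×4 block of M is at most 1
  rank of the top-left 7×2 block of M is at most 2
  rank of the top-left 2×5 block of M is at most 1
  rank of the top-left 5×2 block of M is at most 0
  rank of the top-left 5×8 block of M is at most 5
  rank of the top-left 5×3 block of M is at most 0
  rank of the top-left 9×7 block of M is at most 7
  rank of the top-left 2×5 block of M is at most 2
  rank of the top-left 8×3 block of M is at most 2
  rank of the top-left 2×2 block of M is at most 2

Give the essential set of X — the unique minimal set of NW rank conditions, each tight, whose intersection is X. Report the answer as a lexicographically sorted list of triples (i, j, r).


The tightest implied rank at each (i,j), from the 27 conditions:

  i=1: 0 0 0 0 0 0 1 1 1 1 1 1
  i=2: 0 0 0 0 1 1 2 2 2 2 2 2
  i=3: 0 0 0 0 1 2 3 3 3 3 3 3
  i=4: 0 0 0 0 1 2 3 3 3 3 3 4
  i=5: 0 0 0 1 2 3 4 4 4 4 4 5
  i=6: 0 1 1 2 3 4 5 5 5 5 5 6
  i=7: 1 2 2 3 4 5 6 6 6 6 6 7
  i=8: 1 2 2 3 4 5 6 6 6 6 7 8
  i=9: 1 2 3 4 5 6 7 7 7 7 8 9
  i=10: 1 2 3 4 5 6 7 7 8 8 9 10
  i=11: 1 2 3 4 5 6 7 8 9 9 10 11
  i=12: 1 2 3 4 5 6 7 8 9 10 11 12

so w = (7, 5, 6, 12, 4, 2, 1, 11, 3, 9, 8, 10).

8 SE-corners of the 31-cell Rothe diagram give Ess(w):

[(1, 6, 0), (4, 4, 0), (4, 11, 3), (5, 3, 0), (6, 1, 0), (8, 3, 2), (8, 10, 6), (10, 8, 7)]


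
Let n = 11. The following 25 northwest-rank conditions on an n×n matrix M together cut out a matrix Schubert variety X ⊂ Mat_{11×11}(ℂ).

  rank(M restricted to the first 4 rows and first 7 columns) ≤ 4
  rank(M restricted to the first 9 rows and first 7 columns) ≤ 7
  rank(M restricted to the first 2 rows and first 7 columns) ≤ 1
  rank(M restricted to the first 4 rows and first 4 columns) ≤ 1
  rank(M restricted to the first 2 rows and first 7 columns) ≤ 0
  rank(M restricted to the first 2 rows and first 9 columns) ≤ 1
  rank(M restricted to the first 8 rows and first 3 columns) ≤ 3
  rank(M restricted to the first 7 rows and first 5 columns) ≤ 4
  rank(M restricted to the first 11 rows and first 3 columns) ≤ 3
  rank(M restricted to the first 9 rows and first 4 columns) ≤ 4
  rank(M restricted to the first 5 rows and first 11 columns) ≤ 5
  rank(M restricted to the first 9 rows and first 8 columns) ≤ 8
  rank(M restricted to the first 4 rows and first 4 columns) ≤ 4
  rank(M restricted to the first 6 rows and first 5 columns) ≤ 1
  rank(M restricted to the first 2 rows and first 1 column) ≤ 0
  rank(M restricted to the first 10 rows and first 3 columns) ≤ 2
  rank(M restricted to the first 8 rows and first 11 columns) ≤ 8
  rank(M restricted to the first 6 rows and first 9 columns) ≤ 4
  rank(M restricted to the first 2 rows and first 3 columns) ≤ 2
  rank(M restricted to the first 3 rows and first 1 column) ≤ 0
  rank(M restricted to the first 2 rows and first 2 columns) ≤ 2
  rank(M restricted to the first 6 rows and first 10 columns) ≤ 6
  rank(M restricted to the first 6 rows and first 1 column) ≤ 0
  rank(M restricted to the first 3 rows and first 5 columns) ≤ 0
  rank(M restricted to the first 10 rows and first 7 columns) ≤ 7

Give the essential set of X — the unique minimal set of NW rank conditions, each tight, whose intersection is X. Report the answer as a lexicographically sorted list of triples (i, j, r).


Reconstructing r_w from the 25 given conditions:

  row 1: 0 | 0 | 0 | 0 | 0 | 0 | 0 | 1 | 1 | 1 | 1
  row 2: 0 | 0 | 0 | 0 | 0 | 0 | 0 | 1 | 1 | 2 | 2
  row 3: 0 | 0 | 0 | 0 | 0 | 1 | 1 | 2 | 2 | 3 | 3
  row 4: 0 | 1 | 1 | 1 | 1 | 2 | 2 | 3 | 3 | 4 | 4
  row 5: 0 | 1 | 1 | 1 | 1 | 2 | 3 | 4 | 4 | 5 | 5
  row 6: 0 | 1 | 1 | 1 | 1 | 2 | 3 | 4 | 4 | 5 | 6
  row 7: 1 | 2 | 2 | 2 | 2 | 3 | 4 | 5 | 5 | 6 | 7
  row 8: 1 | 2 | 2 | 3 | 3 | 4 | 5 | 6 | 6 | 7 | 8
  row 9: 1 | 2 | 2 | 3 | 4 | 5 | 6 | 7 | 7 | 8 | 9
  row 10: 1 | 2 | 2 | 3 | 4 | 5 | 6 | 7 | 8 | 9 | 10
  row 11: 1 | 2 | 3 | 4 | 5 | 6 | 7 | 8 | 9 | 10 | 11

the unique w with this rank table is (8, 10, 6, 2, 7, 11, 1, 4, 5, 9, 3).

7 SE-corners of the 33-cell Rothe diagram give Ess(w):

[(2, 7, 0), (2, 9, 1), (3, 5, 0), (6, 1, 0), (6, 5, 1), (6, 9, 4), (10, 3, 2)]


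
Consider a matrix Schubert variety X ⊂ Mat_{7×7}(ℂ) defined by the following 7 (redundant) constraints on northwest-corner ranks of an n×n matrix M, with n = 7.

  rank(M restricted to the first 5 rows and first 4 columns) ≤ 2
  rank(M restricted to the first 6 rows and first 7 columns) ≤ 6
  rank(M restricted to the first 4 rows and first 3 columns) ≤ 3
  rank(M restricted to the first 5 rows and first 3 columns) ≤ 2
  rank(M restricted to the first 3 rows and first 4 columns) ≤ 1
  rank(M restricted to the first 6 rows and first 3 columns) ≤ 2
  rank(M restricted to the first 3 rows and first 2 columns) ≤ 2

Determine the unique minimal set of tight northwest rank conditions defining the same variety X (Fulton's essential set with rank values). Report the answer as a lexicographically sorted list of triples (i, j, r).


The tightest implied rank at each (i,j), from the 7 conditions:

  row 1: 1, 1, 1, 1, 1, 1, 1
  row 2: 1, 1, 1, 1, 2, 2, 2
  row 3: 1, 1, 1, 1, 2, 3, 3
  row 4: 1, 2, 2, 2, 3, 4, 4
  row 5: 1, 2, 2, 2, 3, 4, 5
  row 6: 1, 2, 2, 3, 4, 5, 6
  row 7: 1, 2, 3, 4, 5, 6, 7

reading off 1-entries of Δ²R: w = (1, 5, 6, 2, 7, 4, 3).

ℓ(w)=9; the 3 essential cells (i,j,r):

[(3, 4, 1), (5, 4, 2), (6, 3, 2)]


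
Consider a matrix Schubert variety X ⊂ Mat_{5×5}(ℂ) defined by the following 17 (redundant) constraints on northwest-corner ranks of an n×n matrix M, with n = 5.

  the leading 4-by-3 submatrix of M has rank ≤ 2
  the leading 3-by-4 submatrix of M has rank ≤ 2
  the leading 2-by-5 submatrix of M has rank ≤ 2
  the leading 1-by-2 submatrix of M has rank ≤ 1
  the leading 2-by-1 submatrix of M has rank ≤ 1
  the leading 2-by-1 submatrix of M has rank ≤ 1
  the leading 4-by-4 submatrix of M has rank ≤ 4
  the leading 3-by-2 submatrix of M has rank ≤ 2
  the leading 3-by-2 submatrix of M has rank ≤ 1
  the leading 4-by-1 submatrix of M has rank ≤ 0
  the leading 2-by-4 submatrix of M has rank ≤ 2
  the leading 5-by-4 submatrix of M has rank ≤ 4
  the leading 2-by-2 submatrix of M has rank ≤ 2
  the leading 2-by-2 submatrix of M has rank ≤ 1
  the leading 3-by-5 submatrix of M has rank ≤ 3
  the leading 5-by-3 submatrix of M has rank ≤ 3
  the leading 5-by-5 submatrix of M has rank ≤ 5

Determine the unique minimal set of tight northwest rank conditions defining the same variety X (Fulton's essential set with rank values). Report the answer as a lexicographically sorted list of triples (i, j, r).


Computing R[i][j] = min implied NW-rank bound (n=5, 17 conditions):

  0 1 1 1 1
  0 1 2 2 2
  0 1 2 2 3
  0 1 2 3 4
  1 2 3 4 5

second differences of R give the permutation w = (2, 3, 5, 4, 1).

Rothe diagram D(w) (5 cells), 2 SE-corners (essential conditions):

[(3, 4, 2), (4, 1, 0)]


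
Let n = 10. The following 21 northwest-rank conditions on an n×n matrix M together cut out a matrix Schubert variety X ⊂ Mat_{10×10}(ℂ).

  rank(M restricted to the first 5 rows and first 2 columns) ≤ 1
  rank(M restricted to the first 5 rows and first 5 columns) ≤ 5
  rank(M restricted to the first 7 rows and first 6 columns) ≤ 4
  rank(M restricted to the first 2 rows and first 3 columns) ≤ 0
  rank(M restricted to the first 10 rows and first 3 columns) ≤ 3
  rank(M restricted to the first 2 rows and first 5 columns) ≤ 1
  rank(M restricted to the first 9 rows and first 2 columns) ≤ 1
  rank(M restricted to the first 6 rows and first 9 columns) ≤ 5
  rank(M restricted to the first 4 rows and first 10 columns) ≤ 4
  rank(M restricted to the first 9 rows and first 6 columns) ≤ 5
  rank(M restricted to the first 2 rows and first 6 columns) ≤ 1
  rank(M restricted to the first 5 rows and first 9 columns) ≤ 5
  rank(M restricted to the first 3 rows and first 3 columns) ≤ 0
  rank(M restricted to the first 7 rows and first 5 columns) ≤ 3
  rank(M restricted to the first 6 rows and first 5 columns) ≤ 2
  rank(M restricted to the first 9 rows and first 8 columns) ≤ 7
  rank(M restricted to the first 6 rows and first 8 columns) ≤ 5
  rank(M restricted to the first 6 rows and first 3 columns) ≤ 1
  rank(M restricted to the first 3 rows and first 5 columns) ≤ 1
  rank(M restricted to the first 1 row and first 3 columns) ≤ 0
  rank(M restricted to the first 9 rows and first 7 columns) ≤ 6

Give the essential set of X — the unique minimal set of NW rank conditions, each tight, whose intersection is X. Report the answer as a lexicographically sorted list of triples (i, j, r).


Propagating the 21 rank bounds to every northwest block:

  i=1: 0 0 0 1 1 1 1 1 1 1
  i=2: 0 0 0 1 1 1 2 2 2 2
  i=3: 0 0 0 1 1 2 3 3 3 3
  i=4: 1 1 1 2 2 3 4 4 4 4
  i=5: 1 1 1 2 2 3 4 5 5 5
  i=6: 1 1 1 2 2 3 4 5 5 6
  i=7: 1 1 2 3 3 4 5 6 6 7
  i=8: 1 1 2 3 4 5 6 7 7 8
  i=9: 1 1 2 3 4 5 6 7 8 9
  i=10: 1 2 3 4 5 6 7 8 9 10

second differences of R give the permutation w = (4, 7, 6, 1, 8, 10, 3, 5, 9, 2).

D(w) has 22 cells with 7 SE-corners; essential set:

[(2, 6, 1), (3, 3, 0), (3, 5, 1), (6, 3, 1), (6, 5, 2), (6, 9, 5), (9, 2, 1)]


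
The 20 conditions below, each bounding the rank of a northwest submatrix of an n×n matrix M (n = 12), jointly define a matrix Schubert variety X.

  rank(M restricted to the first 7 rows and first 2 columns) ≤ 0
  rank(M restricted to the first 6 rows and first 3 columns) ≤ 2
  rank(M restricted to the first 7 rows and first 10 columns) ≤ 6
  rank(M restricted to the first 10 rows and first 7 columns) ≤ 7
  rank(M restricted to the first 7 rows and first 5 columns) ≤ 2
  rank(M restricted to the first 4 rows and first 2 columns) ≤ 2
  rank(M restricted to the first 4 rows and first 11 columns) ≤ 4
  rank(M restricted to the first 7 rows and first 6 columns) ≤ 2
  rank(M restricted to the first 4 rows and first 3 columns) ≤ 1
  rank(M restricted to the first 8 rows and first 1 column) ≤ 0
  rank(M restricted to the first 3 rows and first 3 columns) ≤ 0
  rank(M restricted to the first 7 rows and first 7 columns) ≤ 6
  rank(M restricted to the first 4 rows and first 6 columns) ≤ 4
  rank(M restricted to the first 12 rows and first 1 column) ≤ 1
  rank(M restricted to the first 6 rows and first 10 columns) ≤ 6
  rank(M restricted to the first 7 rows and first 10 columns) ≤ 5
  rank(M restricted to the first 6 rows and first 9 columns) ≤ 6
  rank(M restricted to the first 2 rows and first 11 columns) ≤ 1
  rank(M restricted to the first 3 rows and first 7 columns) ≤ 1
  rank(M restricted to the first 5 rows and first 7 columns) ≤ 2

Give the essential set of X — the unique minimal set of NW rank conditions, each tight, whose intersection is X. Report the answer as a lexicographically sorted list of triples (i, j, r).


Reconstructing r_w from the 20 given conditions:

  R[1]: 0  0  0  1  1  1  1  1  1  1  1  1
  R[2]: 0  0  0  1  1  1  1  1  1  1  1  2
  R[3]: 0  0  0  1  1  1  1  2  2  2  2  3
  R[4]: 0  0  1  2  2  2  2  3  3  3  3  4
  R[5]: 0  0  1  2  2  2  2  3  4  4  4  5
  R[6]: 0  0  1  2  2  2  3  4  5  5  5  6
  R[7]: 0  0  1  2  2  2  3  4  5  5  6  7
  R[8]: 0  1  2  3  3  3  4  5  6  6  7  8
  R[9]: 1  2  3  4  4  4  5  6  7  7  8  9
  R[10]: 1  2  3  4  5  5  6  7  8  8  9  10
  R[11]: 1  2  3  4  5  6  7  8  9  9  10  11
  R[12]: 1  2  3  4  5  6  7  8  9  10  11  12

hence w(1..12) = (4, 12, 8, 3, 9, 7, 11, 2, 1, 5, 6, 10).

ℓ(w)=36; the 8 essential cells (i,j,r):

[(2, 11, 1), (3, 3, 0), (3, 7, 1), (5, 7, 2), (7, 2, 0), (7, 6, 2), (7, 10, 5), (8, 1, 0)]


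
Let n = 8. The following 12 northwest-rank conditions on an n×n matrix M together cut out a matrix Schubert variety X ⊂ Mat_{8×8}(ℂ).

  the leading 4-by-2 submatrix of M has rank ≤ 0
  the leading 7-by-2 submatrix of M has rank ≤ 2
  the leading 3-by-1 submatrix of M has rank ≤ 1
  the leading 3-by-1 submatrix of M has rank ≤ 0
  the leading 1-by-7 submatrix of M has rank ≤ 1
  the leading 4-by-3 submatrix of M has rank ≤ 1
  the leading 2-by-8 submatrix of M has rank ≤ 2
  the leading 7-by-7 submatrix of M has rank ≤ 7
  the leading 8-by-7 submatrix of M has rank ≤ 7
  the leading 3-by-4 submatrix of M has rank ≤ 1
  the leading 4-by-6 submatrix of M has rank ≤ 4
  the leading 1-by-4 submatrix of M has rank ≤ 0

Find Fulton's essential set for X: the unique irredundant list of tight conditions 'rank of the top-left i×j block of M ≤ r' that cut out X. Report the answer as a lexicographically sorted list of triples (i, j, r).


Computing R[i][j] = min implied NW-rank bound (n=8, 12 conditions):

  i=1: 0 | 0 | 0 | 0 | 1 | 1 | 1 | 1
  i=2: 0 | 0 | 1 | 1 | 2 | 2 | 2 | 2
  i=3: 0 | 0 | 1 | 1 | 2 | 3 | 3 | 3
  i=4: 0 | 0 | 1 | 2 | 3 | 4 | 4 | 4
  i=5: 1 | 1 | 2 | 3 | 4 | 5 | 5 | 5
  i=6: 1 | 2 | 3 | 4 | 5 | 6 | 6 | 6
  i=7: 1 | 2 | 3 | 4 | 5 | 6 | 7 | 7
  i=8: 1 | 2 | 3 | 4 | 5 | 6 | 7 | 8

second differences of R give the permutation w = (5, 3, 6, 4, 1, 2, 7, 8).

3 SE-corners of the 11-cell Rothe diagram give Ess(w):

[(1, 4, 0), (3, 4, 1), (4, 2, 0)]


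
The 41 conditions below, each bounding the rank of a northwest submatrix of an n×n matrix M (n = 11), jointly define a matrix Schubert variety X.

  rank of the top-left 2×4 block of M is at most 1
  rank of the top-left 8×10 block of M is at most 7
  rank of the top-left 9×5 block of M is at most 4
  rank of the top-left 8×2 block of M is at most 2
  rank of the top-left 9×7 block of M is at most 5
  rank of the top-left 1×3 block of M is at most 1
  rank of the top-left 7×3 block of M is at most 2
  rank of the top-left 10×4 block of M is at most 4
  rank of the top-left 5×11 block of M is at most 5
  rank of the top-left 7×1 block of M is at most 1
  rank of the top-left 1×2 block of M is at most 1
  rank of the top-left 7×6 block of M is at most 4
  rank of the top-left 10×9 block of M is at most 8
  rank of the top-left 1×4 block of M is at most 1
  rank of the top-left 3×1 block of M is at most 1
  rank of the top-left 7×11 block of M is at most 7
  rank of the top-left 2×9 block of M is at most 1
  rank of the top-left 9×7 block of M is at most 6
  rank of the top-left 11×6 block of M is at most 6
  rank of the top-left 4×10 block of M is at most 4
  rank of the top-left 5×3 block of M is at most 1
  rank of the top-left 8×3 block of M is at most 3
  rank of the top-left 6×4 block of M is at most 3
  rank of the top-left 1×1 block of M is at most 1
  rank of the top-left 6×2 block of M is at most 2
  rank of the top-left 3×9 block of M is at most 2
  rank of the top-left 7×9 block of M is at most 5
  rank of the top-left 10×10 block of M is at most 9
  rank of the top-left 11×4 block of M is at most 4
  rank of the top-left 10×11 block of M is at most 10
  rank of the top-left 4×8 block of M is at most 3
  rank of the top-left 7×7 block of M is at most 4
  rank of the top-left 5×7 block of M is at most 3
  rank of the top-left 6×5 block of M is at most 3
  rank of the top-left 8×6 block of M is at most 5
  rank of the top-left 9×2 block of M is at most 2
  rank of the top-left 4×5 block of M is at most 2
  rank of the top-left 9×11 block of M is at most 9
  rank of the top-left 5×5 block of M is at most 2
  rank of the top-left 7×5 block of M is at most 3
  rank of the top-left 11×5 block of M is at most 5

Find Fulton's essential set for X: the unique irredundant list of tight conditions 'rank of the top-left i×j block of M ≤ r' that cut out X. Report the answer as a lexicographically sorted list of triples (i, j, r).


The tightest implied rank at each (i,j), from the 41 conditions:

  row 1: 1 1 1 1 1 1 1 1 1 1 1
  row 2: 1 1 1 1 1 1 1 1 1 2 2
  row 3: 1 1 1 2 2 2 2 2 2 3 3
  row 4: 1 1 1 2 2 3 3 3 3 4 4
  row 5: 1 1 1 2 2 3 3 4 4 5 5
  row 6: 1 2 2 3 3 4 4 5 5 6 6
  row 7: 1 2 2 3 3 4 4 5 5 6 7
  row 8: 1 2 3 4 4 5 5 6 6 7 8
  row 9: 1 2 3 4 4 5 5 6 7 8 9
  row 10: 1 2 3 4 5 6 6 7 8 9 10
  row 11: 1 2 3 4 5 6 7 8 9 10 11

hence w(1..11) = (1, 10, 4, 6, 8, 2, 11, 3, 9, 5, 7).

D(w) has 23 cells with 10 SE-corners; essential set:

[(2, 9, 1), (5, 3, 1), (5, 5, 2), (5, 7, 3), (7, 3, 2), (7, 5, 3), (7, 7, 4), (7, 9, 5), (9, 5, 4), (9, 7, 5)]


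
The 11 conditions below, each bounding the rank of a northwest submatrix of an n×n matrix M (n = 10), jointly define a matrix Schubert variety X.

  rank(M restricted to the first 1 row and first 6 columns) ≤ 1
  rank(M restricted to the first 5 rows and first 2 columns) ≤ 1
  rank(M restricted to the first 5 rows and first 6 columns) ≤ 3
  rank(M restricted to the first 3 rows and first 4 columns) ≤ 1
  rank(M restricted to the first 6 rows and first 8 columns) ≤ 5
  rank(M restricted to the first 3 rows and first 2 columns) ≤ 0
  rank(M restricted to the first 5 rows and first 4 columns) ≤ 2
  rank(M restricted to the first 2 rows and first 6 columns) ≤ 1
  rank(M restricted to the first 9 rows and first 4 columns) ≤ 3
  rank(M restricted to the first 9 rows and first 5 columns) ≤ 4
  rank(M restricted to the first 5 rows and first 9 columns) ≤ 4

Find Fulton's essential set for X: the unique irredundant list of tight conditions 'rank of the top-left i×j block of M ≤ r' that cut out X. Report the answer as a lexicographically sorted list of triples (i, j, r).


Propagating the 11 rank bounds to every northwest block:

  R[1]: 0 0 1 1 1 1 1 1 1 1
  R[2]: 0 0 1 1 1 1 2 2 2 2
  R[3]: 0 0 1 1 2 2 3 3 3 3
  R[4]: 1 1 2 2 3 3 4 4 4 4
  R[5]: 1 1 2 2 3 3 4 4 4 5
  R[6]: 1 2 3 3 4 4 5 5 5 6
  R[7]: 1 2 3 3 4 5 6 6 6 7
  R[8]: 1 2 3 3 4 5 6 7 7 8
  R[9]: 1 2 3 3 4 5 6 7 8 9
  R[10]: 1 2 3 4 5 6 7 8 9 10

second differences of R give the permutation w = (3, 7, 5, 1, 10, 2, 6, 8, 9, 4).

|D(w)|=18, |Ess(w)|=8:

[(2, 6, 1), (3, 2, 0), (3, 4, 1), (5, 2, 1), (5, 4, 2), (5, 6, 3), (5, 9, 4), (9, 4, 3)]


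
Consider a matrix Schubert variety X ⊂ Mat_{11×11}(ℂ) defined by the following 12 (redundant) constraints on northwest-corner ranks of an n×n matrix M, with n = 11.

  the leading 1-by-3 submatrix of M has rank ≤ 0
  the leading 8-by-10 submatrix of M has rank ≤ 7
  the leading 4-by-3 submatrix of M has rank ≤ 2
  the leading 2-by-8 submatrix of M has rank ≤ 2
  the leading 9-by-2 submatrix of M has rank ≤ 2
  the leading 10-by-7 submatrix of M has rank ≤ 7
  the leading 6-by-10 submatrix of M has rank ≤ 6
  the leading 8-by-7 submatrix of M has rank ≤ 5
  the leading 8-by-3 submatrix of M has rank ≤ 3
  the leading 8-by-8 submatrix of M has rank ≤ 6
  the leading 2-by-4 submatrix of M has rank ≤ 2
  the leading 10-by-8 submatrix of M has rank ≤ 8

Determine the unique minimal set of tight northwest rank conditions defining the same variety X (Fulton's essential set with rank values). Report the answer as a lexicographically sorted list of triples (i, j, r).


Rank table r_w(11×11) implied by the 12 constraints:

  row 1: 0 0 0 1 1 1 1 1 1 1 1
  row 2: 1 1 1 2 2 2 2 2 2 2 2
  row 3: 1 2 2 3 3 3 3 3 3 3 3
  row 4: 1 2 2 3 4 4 4 4 4 4 4
  row 5: 1 2 3 4 5 5 5 5 5 5 5
  row 6: 1 2 3 4 5 5 5 6 6 6 6
  row 7: 1 2 3 4 5 5 5 6 7 7 7
  row 8: 1 2 3 4 5 5 5 6 7 7 8
  row 9: 1 2 3 4 5 6 6 7 8 8 9
  row 10: 1 2 3 4 5 6 7 8 9 9 10
  row 11: 1 2 3 4 5 6 7 8 9 10 11

so w = (4, 1, 2, 5, 3, 8, 9, 11, 6, 7, 10).

Fulton essential set (4 of the 11 Rothe cells):

[(1, 3, 0), (4, 3, 2), (8, 7, 5), (8, 10, 7)]


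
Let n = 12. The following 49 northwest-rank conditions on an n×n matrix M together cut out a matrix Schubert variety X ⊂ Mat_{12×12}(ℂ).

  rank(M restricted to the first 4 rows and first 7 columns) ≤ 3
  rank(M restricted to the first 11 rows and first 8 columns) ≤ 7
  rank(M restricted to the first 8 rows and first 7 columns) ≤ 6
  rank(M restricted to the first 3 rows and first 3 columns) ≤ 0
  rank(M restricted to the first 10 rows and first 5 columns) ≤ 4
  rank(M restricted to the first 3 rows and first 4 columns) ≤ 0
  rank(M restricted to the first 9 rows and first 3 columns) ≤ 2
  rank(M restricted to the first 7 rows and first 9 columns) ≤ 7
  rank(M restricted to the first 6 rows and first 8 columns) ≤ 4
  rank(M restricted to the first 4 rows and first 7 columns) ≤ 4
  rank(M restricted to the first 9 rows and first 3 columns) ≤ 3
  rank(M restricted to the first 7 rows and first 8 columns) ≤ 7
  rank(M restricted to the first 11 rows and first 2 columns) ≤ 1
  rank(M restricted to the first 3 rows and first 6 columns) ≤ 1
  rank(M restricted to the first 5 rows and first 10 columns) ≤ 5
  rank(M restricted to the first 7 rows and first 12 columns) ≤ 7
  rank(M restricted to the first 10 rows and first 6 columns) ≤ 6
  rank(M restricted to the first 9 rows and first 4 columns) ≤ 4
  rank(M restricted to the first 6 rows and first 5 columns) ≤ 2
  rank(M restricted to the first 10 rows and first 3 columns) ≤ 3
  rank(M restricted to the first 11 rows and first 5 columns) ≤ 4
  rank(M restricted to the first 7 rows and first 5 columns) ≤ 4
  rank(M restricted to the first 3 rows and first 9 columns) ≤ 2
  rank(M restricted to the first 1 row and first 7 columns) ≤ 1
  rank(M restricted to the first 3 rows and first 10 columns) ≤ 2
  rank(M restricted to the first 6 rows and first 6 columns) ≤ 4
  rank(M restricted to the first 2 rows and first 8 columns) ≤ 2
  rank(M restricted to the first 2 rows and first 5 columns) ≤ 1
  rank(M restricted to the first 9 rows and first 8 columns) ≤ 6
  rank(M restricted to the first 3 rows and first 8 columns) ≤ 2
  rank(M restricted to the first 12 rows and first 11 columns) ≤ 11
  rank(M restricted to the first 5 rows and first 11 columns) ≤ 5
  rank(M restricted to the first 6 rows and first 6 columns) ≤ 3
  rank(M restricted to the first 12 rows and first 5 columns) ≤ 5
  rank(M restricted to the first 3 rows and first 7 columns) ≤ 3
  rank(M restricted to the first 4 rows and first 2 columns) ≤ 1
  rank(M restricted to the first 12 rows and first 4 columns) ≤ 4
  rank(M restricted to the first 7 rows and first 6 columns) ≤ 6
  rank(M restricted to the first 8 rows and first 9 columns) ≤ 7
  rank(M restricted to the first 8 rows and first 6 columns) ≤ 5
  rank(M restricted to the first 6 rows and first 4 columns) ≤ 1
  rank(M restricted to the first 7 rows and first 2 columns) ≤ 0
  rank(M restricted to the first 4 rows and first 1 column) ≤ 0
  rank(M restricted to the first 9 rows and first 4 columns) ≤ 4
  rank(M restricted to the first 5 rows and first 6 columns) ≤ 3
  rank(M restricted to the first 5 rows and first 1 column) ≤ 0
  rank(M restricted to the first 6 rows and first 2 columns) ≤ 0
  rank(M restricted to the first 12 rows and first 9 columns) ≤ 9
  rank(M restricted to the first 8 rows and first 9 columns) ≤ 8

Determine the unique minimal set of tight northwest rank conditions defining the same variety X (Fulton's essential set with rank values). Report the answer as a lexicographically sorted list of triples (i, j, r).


The tightest implied rank at each (i,j), from the 49 conditions:

  0 | 0 | 0 | 0 | 1 | 1 | 1 | 1 | 1 | 1 | 1 | 1
  0 | 0 | 0 | 0 | 1 | 1 | 2 | 2 | 2 | 2 | 2 | 2
  0 | 0 | 0 | 0 | 1 | 1 | 2 | 2 | 2 | 2 | 3 | 3
  0 | 0 | 1 | 1 | 2 | 2 | 3 | 3 | 3 | 3 | 4 | 4
  0 | 0 | 1 | 1 | 2 | 3 | 4 | 4 | 4 | 4 | 5 | 5
  0 | 0 | 1 | 1 | 2 | 3 | 4 | 4 | 5 | 5 | 6 | 6
  0 | 0 | 1 | 2 | 3 | 4 | 5 | 5 | 6 | 6 | 7 | 7
  1 | 1 | 2 | 3 | 4 | 5 | 6 | 6 | 7 | 7 | 8 | 8
  1 | 1 | 2 | 3 | 4 | 5 | 6 | 6 | 7 | 8 | 9 | 9
  1 | 1 | 2 | 3 | 4 | 5 | 6 | 7 | 8 | 9 | 10 | 10
  1 | 1 | 2 | 3 | 4 | 5 | 6 | 7 | 8 | 9 | 10 | 11
  1 | 2 | 3 | 4 | 5 | 6 | 7 | 8 | 9 | 10 | 11 | 12

reading off 1-entries of Δ²R: w = (5, 7, 11, 3, 6, 9, 4, 1, 10, 8, 12, 2).

8 SE-corners of the 32-cell Rothe diagram give Ess(w):

[(3, 4, 0), (3, 6, 1), (3, 10, 2), (6, 4, 1), (6, 8, 4), (7, 2, 0), (9, 8, 6), (11, 2, 1)]


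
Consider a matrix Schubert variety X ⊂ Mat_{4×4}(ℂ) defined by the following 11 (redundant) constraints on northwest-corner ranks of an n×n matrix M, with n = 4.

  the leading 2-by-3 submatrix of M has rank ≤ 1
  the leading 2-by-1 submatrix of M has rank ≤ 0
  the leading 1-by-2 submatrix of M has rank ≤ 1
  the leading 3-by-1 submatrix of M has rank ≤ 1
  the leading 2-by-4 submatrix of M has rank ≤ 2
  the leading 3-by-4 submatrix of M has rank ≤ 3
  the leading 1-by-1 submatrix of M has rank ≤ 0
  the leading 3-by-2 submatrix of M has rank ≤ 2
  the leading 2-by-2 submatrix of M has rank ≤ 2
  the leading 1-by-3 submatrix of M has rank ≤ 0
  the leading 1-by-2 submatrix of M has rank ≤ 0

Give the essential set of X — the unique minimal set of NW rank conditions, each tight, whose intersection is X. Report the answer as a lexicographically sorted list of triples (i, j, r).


The tightest implied rank at each (i,j), from the 11 conditions:

  0 0 0 1
  0 1 1 2
  1 2 2 3
  1 2 3 4

second differences of R give the permutation w = (4, 2, 1, 3).

ℓ(w)=4; the 2 essential cells (i,j,r):

[(1, 3, 0), (2, 1, 0)]


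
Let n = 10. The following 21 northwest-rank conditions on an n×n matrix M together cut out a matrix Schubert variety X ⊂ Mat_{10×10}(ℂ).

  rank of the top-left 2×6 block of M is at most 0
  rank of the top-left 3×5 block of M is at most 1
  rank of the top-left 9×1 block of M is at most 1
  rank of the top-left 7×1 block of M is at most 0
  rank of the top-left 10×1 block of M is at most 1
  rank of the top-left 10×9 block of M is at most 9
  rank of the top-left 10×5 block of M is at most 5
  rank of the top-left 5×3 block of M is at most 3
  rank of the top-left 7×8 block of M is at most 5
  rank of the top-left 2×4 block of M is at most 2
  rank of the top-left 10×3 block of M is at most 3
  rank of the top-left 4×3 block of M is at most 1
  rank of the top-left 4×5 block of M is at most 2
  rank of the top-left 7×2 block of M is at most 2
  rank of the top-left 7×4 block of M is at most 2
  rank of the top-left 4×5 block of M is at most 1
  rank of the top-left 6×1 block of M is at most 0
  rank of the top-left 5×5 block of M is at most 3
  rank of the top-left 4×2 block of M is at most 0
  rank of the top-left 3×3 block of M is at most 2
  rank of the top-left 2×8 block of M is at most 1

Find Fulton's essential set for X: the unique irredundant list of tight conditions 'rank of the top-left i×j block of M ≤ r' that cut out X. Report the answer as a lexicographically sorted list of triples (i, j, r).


Reconstructing r_w from the 21 given conditions:

  i=1: 0  0  0  0  0  0  1  1  1  1
  i=2: 0  0  0  0  0  0  1  1  2  2
  i=3: 0  0  1  1  1  1  2  2  3  3
  i=4: 0  0  1  1  1  2  3  3  4  4
  i=5: 0  1  2  2  2  3  4  4  5  5
  i=6: 0  1  2  2  3  4  5  5  6  6
  i=7: 0  1  2  2  3  4  5  5  6  7
  i=8: 1  2  3  3  4  5  6  6  7  8
  i=9: 1  2  3  4  5  6  7  7  8  9
  i=10: 1  2  3  4  5  6  7  8  9  10

hence w(1..10) = (7, 9, 3, 6, 2, 5, 10, 1, 4, 8).

|D(w)|=25, |Ess(w)|=7:

[(2, 6, 0), (2, 8, 1), (4, 2, 0), (4, 5, 1), (7, 1, 0), (7, 4, 2), (7, 8, 5)]


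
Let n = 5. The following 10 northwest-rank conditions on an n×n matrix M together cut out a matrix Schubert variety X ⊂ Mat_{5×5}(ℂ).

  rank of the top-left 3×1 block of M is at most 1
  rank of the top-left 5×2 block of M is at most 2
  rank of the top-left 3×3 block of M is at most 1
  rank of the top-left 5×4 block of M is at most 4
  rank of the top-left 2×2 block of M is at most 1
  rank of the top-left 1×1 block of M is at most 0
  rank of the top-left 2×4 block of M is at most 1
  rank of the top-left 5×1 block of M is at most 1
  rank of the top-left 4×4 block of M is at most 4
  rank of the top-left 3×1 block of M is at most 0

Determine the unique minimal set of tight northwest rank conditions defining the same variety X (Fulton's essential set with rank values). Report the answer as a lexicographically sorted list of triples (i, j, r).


Rank table r_w(5×5) implied by the 10 constraints:

  i=1: 0 1 1 1 1
  i=2: 0 1 1 1 2
  i=3: 0 1 1 2 3
  i=4: 1 2 2 3 4
  i=5: 1 2 3 4 5

second differences of R give the permutation w = (2, 5, 4, 1, 3).

|D(w)|=6, |Ess(w)|=3:

[(2, 4, 1), (3, 1, 0), (3, 3, 1)]


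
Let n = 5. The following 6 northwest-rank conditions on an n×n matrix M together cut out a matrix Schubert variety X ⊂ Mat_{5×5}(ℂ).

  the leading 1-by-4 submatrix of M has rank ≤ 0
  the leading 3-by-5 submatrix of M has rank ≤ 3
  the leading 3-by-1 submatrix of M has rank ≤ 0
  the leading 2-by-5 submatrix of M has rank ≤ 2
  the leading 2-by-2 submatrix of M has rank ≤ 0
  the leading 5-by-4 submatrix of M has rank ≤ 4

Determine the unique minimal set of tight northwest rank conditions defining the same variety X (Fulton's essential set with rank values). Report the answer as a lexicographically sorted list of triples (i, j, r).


Recovering R(i,j) via the rank-extension bound from the 6 conditions:

  0, 0, 0, 0, 1
  0, 0, 1, 1, 2
  0, 1, 2, 2, 3
  1, 2, 3, 3, 4
  1, 2, 3, 4, 5

the unique w with this rank table is (5, 3, 2, 1, 4).

Rothe diagram D(w) (7 cells), 3 SE-corners (essential conditions):

[(1, 4, 0), (2, 2, 0), (3, 1, 0)]
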